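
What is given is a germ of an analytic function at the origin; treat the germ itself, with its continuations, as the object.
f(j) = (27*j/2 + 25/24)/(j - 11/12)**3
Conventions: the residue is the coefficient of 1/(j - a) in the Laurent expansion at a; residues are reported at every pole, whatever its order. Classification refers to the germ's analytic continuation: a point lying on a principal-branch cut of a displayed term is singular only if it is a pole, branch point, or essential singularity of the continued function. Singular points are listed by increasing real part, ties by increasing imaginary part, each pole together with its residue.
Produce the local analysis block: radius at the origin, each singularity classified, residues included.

Denominator factor (j - 11/12)^3: pole of order 3 at 11/12, modulus 11/12.
The radius of convergence is the smallest modulus among the singular points: 11/12.
At the order-3 pole 11/12 set g(j) = (j - (11/12))^3*f(j) = 27*j/2 + 25/24.
Order-3 pole: residue = g''(a)/2; g''(11/12) = 0, so the residue is 0.

Radius of convergence at 0: 11/12.
At 11/12: a pole of order 3; residue 0.


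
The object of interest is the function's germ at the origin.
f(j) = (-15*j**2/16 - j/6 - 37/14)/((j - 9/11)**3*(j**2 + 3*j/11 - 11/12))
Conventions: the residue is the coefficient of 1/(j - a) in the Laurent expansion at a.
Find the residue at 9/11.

The residue is 154011390489/171500.

At the order-3 pole 9/11 set g(j) = (j - (9/11))^3*f(j) = (-15*j**2/16 - j/6 - 37/14)/(j**2 + 3*j/11 - 11/12).
Order-3 pole: residue = g''(a)/2; g''(9/11) = 154011390489/85750, so the residue is 154011390489/171500.


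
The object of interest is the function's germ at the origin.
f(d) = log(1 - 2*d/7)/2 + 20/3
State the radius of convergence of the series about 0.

The radius of convergence is 7/2.

Branch term (1/2)*log(1 - d/(7/2)): its argument vanishes at d = 7/2, a logarithmic branch point, modulus 7/2.
The radius of convergence is the smallest modulus among the singular points: 7/2.


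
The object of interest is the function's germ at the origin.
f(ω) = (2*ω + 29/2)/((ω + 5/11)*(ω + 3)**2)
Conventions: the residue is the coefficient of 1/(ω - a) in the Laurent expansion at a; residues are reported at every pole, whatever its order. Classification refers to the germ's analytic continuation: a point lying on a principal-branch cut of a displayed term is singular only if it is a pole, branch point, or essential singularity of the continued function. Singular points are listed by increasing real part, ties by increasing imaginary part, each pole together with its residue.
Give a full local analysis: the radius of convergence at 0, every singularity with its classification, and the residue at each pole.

Denominator factor (ω + 3)^2: pole of order 2 at -3, modulus 3.
Denominator factor (ω + 5/11): pole of order 1 at -5/11, modulus 5/11.
The radius of convergence is the smallest modulus among the singular points: 5/11.
At the order-2 pole -3 set g(ω) = (ω - (-3))^2*f(ω) = (2*ω + 29/2)/(ω + 5/11).
Order-2 pole: residue = g'(a); g'(-3) = -3289/1568, so the residue is -3289/1568.
At the order-1 pole -5/11 set g(ω) = (ω - (-5/11))*f(ω) = (2*ω + 29/2)/(ω + 3)**2.
Simple pole: residue = g(a) at a = -5/11, which is 3289/1568.
List the singular points by increasing real part (a conjugate pair: the negative imaginary part first).

Radius of convergence at 0: 5/11.
At -3: a pole of order 2; residue -3289/1568.
At -5/11: a pole of order 1; residue 3289/1568.


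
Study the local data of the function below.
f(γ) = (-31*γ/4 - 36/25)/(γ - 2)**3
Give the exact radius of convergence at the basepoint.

The radius of convergence is 2.

Denominator factor (γ - 2)^3: pole of order 3 at 2, modulus 2.
The radius of convergence is the smallest modulus among the singular points: 2.


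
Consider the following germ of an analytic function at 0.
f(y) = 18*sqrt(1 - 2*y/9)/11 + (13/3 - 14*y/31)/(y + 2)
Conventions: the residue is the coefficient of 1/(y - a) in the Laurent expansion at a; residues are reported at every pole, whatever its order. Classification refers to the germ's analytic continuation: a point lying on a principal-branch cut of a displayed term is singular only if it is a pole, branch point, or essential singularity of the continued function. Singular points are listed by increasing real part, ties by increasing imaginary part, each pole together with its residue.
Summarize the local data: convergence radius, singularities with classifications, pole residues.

Radius of convergence at 0: 2.
At -2: a pole of order 1; residue 487/93.
At 9/2: an algebraic (square-root) branch point.

Denominator factor (y + 2): pole of order 1 at -2, modulus 2.
Branch term (18/11)*sqrt(1 - y/(9/2)): its argument vanishes at y = 9/2, a square-root branch point, modulus 9/2.
The radius of convergence is the smallest modulus among the singular points: 2.
The branch term is analytic at -2 and contributes nothing to the residue; only the rational part matters.
At the order-1 pole -2 set g(y) = (y - (-2))*(rational part) = 13/3 - 14*y/31.
Simple pole: residue = g(a) at a = -2, which is 487/93.
List the singular points by increasing real part (a conjugate pair: the negative imaginary part first).


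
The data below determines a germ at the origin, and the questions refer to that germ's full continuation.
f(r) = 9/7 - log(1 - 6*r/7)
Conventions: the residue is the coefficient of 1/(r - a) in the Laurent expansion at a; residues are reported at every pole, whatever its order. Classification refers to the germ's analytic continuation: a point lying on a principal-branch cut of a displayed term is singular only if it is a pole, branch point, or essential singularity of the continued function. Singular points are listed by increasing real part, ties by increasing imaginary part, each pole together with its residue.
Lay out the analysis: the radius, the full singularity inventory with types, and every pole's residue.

Branch term (-1)*log(1 - r/(7/6)): its argument vanishes at r = 7/6, a logarithmic branch point, modulus 7/6.
The radius of convergence is the smallest modulus among the singular points: 7/6.

Radius of convergence at 0: 7/6.
At 7/6: a logarithmic branch point.


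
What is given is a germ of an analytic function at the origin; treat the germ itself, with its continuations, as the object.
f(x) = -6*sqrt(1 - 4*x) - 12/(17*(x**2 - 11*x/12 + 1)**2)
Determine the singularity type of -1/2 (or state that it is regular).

The point is a regular point.

Denominator factors: x**2 - 11*x/12 + 1 = 41/24 at x = -1/2 — none vanishes.
Branch term sqrt(1 - x/(1/4)): argument at -1/2 is 3, nonzero, so -1/2 is not its branch point (a point on a principal cut is still regular for the continued germ).
So the germ continues analytically to -1/2.


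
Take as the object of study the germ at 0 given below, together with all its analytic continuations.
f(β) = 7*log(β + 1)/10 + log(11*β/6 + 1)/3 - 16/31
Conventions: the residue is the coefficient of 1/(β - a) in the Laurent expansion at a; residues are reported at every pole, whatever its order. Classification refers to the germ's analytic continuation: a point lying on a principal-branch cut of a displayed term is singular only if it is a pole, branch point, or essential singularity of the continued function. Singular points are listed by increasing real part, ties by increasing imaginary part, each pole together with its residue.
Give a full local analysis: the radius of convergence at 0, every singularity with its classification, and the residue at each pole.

Branch term (7/10)*log(1 - β/(-1)): its argument vanishes at β = -1, a logarithmic branch point, modulus 1.
Branch term (1/3)*log(1 - β/(-6/11)): its argument vanishes at β = -6/11, a logarithmic branch point, modulus 6/11.
The radius of convergence is the smallest modulus among the singular points: 6/11.
List the singular points by increasing real part (a conjugate pair: the negative imaginary part first).

Radius of convergence at 0: 6/11.
At -1: a logarithmic branch point.
At -6/11: a logarithmic branch point.


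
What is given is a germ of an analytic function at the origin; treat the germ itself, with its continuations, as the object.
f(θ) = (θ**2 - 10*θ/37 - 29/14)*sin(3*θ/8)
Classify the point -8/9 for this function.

The point is a regular point.

There is no denominator, hence no pole anywhere.
The factor sin(3*θ/8) is entire.
So the germ continues analytically to -8/9.


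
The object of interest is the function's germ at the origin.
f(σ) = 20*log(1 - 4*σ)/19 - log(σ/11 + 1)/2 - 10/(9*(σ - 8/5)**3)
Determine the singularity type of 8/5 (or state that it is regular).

The denominator factor σ - 8/5 vanishes at 8/5 and appears to the power 3; the numerator there equals -10/9, nonzero, and no other factor vanishes.
The branch terms are analytic at this point.
Hence a pole whose order is the multiplicity, 3.

The point is a pole of order 3.


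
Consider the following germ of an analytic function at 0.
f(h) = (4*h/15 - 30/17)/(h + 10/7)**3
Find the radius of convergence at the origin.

The radius of convergence is 10/7.

Denominator factor (h + 10/7)^3: pole of order 3 at -10/7, modulus 10/7.
The radius of convergence is the smallest modulus among the singular points: 10/7.


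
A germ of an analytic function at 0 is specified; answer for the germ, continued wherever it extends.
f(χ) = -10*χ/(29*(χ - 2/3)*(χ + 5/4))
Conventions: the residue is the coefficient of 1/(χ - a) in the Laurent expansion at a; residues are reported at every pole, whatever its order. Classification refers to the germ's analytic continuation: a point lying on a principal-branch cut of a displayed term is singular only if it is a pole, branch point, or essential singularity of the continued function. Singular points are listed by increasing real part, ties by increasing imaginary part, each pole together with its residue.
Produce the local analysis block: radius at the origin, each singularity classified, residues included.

Denominator factor (χ - 2/3): pole of order 1 at 2/3, modulus 2/3.
Denominator factor (χ + 5/4): pole of order 1 at -5/4, modulus 5/4.
The radius of convergence is the smallest modulus among the singular points: 2/3.
At the order-1 pole -5/4 set g(χ) = (χ - (-5/4))*f(χ) = -10*χ/(29*(χ - 2/3)).
Simple pole: residue = g(a) at a = -5/4, which is -150/667.
At the order-1 pole 2/3 set g(χ) = (χ - (2/3))*f(χ) = -10*χ/(29*(χ + 5/4)).
Simple pole: residue = g(a) at a = 2/3, which is -80/667.
List the singular points by increasing real part (a conjugate pair: the negative imaginary part first).

Radius of convergence at 0: 2/3.
At -5/4: a pole of order 1; residue -150/667.
At 2/3: a pole of order 1; residue -80/667.


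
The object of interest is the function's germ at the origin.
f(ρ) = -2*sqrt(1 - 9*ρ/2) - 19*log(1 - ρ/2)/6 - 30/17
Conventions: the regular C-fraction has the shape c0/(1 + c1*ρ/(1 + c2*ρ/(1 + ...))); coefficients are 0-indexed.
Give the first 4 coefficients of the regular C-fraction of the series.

Taylor coefficients (expand at 0): a_0 = -64/17, a_1 = 73/12, a_2 = 131/24, a_3 = 6637/576.
c0 = a_0 = -64/17. Peel one level at a time: if S = 1 + c*ρ/S' with S'(0) = 1, then c is the ρ-coefficient of S and S' = c*ρ/(S - 1).
S_1 = c0/f = 1 + (1241/768)*ρ + (2395249/589824)*ρ^2 + ...; c1 = 1241/768.
S_2 = c1*ρ/(S_1 - 1) = 1 + (-140897/56064)*ρ + (-278569/255792)*ρ^2 + ...; c2 = -140897/56064.
S_3 = c2*ρ/(S_2 - 1) = 1 + (-4457104/10285481)*ρ + ...; c3 = -4457104/10285481.

The regular C-fraction coefficients are [-64/17, 1241/768, -140897/56064, -4457104/10285481].


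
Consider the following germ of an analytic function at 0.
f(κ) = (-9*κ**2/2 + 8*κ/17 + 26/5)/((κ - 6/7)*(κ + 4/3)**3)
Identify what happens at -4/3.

The denominator factor κ + 4/3 vanishes at -4/3 and appears to the power 3; the numerator there equals -874/255, nonzero, and no other factor vanishes.
Hence a pole whose order is the multiplicity, 3.

The point is a pole of order 3.


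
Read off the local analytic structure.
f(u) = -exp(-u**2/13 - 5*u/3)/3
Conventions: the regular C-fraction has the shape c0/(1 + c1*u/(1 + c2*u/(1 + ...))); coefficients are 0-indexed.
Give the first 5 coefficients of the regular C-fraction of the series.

Taylor coefficients (expand at 0): a_0 = -1/3, a_1 = 5/9, a_2 = -307/702, a_3 = 1355/6318, a_4 = -71497/985608.
c0 = a_0 = -1/3. Peel one level at a time: if S = 1 + c*u/S' with S'(0) = 1, then c is the u-coefficient of S and S' = c*u/(S - 1).
S_1 = c0/f = 1 + (5/3)*u + (343/234)*u^2 + ...; c1 = 5/3.
S_2 = c1*u/(S_1 - 1) = 1 + (-343/390)*u + (106597/456300)*u^2 + ...; c2 = -343/390.
S_3 = c2*u/(S_2 - 1) = 1 + (106597/401310)*u + (40927087/495537588)*u^2 + ...; c3 = 106597/401310.
S_4 = c3*u/(S_3 - 1) = 1 + (-204635435/658129878)*u + ...; c4 = -204635435/658129878.

The regular C-fraction coefficients are [-1/3, 5/3, -343/390, 106597/401310, -204635435/658129878].


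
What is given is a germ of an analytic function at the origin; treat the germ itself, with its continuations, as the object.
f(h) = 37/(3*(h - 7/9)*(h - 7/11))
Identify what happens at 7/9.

The point is a pole of order 1.

The denominator factor h - 7/9 vanishes at 7/9 and appears to the power 1; the numerator there equals 37/3, nonzero, and no other factor vanishes.
Hence a pole whose order is the multiplicity, 1.


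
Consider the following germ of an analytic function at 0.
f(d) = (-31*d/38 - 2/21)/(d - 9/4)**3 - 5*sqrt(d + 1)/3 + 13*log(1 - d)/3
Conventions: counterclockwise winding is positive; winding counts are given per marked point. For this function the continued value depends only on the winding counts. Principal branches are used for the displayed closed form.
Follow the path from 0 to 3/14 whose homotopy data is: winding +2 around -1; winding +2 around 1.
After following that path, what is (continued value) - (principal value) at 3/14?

The rational part is single-valued and drops out of the difference; each branch term changes only by its own monodromy.
(-5/3)*sqrt(1 - d/(-1)): winding +2 is even, the square root returns to the same sheet, contribution 0.
(13/3)*log(1 - d/(1)): each positive loop around 1 adds 2*pi*i to the log, so winding +2 contributes (13/3)*(2)*2*pi*i = (52/3)*pi*i.
Summing the contributions at d = 3/14 gives (52/3)*pi*i.

Continued minus principal equals (52/3)*pi*i.


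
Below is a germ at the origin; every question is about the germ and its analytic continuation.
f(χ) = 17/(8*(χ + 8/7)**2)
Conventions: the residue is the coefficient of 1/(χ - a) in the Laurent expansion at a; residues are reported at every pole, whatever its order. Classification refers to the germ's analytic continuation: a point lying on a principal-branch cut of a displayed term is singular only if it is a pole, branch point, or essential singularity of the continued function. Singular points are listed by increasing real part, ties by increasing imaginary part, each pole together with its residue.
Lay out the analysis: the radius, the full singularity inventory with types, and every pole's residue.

Radius of convergence at 0: 8/7.
At -8/7: a pole of order 2; residue 0.

Denominator factor (χ + 8/7)^2: pole of order 2 at -8/7, modulus 8/7.
The radius of convergence is the smallest modulus among the singular points: 8/7.
At the order-2 pole -8/7 set g(χ) = (χ - (-8/7))^2*f(χ) = 17/8.
Order-2 pole: residue = g'(a); g'(-8/7) = 0, so the residue is 0.


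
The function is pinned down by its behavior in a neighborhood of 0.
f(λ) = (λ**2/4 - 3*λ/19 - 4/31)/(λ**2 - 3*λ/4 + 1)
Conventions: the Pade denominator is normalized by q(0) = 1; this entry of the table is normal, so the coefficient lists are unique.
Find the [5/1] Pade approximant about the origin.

The Pade approximant has numerator coefficients [-4/31, -166265/1468377, 17378777/37198884, 5289193/27899163, -3022396/9299721, -12089584/27899163]; denominator coefficients [1, -207685/189468].

Taylor coefficients needed (expand at 0): a_0 = -4/31, a_1 = -150/589, a_2 = 443/2356, a_3 = 3729/9424, a_4 = 4099/37696, a_5 = -2493/7936, a_6 = -207685/603136.
Write the denominator as Q(λ) = 1 + q1*λ. Requiring Q*f - P = O(λ^7) with deg P <= 5 kills the coefficients of λ^6..λ^6 in Q*f:
  λ^6: a_6 + q1*a_5 = 0, i.e. -207685/603136 + (-2493/7936)*q1 = 0.
Solving this linear system: q1 = -207685/189468.
The numerator is Q*f truncated at degree 5: P0 = a_0 = -4/31; P1 = a_1 + q1*a_0 = -166265/1468377; P2 = a_2 + q1*a_1 = 17378777/37198884; P3 = a_3 + q1*a_2 = 5289193/27899163; P4 = a_4 + q1*a_3 = -3022396/9299721; P5 = a_5 + q1*a_4 = -12089584/27899163.


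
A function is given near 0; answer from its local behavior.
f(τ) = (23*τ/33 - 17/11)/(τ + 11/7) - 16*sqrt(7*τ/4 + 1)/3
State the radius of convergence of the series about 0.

Denominator factor (τ + 11/7): pole of order 1 at -11/7, modulus 11/7.
Branch term (-16/3)*sqrt(1 - τ/(-4/7)): its argument vanishes at τ = -4/7, a square-root branch point, modulus 4/7.
The radius of convergence is the smallest modulus among the singular points: 4/7.

The radius of convergence is 4/7.


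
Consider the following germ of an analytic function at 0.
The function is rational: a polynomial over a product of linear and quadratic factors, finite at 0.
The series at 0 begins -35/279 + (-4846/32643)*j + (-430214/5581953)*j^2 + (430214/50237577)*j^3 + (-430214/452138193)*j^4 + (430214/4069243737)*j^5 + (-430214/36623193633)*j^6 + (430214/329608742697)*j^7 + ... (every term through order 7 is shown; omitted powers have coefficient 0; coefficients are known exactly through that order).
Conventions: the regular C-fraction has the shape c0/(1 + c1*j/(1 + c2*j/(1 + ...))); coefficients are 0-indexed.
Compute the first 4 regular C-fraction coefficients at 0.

The regular C-fraction coefficients are [-35/279, -4846/4095, 13913513/20946835, -10178863240/20662464451].

Taylor coefficients (read off): a_0 = -35/279, a_1 = -4846/32643, a_2 = -430214/5581953, a_3 = 430214/50237577.
c0 = a_0 = -35/279. Peel one level at a time: if S = 1 + c*j/S' with S'(0) = 1, then c is the j-coefficient of S and S' = c*j/(S - 1).
S_1 = c0/f = 1 + (-4846/4095)*j + (27827026/35401275)*j^2 + ...; c1 = -4846/4095.
S_2 = c1*j/(S_1 - 1) = 1 + (13913513/20946835)*j + (693504968/2119405369)*j^2 + ...; c2 = 13913513/20946835.
S_3 = c2*j/(S_2 - 1) = 1 + (-10178863240/20662464451)*j + ...; c3 = -10178863240/20662464451.


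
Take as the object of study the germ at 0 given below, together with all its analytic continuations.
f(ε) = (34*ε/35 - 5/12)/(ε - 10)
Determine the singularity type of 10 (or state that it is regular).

The denominator factor ε - 10 vanishes at 10 and appears to the power 1; the numerator there equals 781/84, nonzero, and no other factor vanishes.
Hence a pole whose order is the multiplicity, 1.

The point is a pole of order 1.


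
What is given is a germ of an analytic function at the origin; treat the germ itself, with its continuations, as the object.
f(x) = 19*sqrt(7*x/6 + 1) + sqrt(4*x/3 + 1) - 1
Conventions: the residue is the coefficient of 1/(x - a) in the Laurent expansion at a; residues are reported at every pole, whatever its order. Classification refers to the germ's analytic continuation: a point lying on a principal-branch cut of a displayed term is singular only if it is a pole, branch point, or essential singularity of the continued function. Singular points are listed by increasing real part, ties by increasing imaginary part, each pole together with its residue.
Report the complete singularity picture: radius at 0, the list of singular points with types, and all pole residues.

Radius of convergence at 0: 3/4.
At -6/7: an algebraic (square-root) branch point.
At -3/4: an algebraic (square-root) branch point.

Branch term (1)*sqrt(1 - x/(-3/4)): its argument vanishes at x = -3/4, a square-root branch point, modulus 3/4.
Branch term (19)*sqrt(1 - x/(-6/7)): its argument vanishes at x = -6/7, a square-root branch point, modulus 6/7.
The radius of convergence is the smallest modulus among the singular points: 3/4.
List the singular points by increasing real part (a conjugate pair: the negative imaginary part first).


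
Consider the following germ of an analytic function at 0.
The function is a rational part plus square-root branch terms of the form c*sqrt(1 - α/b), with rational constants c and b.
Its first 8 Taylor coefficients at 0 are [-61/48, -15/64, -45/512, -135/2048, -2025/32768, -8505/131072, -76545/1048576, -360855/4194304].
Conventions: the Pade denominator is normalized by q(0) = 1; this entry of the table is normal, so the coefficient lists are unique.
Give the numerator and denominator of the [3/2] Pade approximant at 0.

Taylor coefficients needed (read off): a_0 = -61/48, a_1 = -15/64, a_2 = -45/512, a_3 = -135/2048, a_4 = -2025/32768, a_5 = -8505/131072.
Write the denominator as Q(α) = 1 + q1*α + q2*α^2. Requiring Q*f - P = O(α^6) with deg P <= 3 kills the coefficients of α^4..α^5 in Q*f:
  α^4: a_4 + q1*a_3 + q2*a_2 = 0, i.e. -2025/32768 + (-135/2048)*q1 + (-45/512)*q2 = 0.
  α^5: a_5 + q1*a_4 + q2*a_3 = 0, i.e. -8505/131072 + (-2025/32768)*q1 + (-135/2048)*q2 = 0.
Solving this linear system: q1 = -3/2, q2 = 27/64.
The numerator is Q*f truncated at degree 3: P0 = a_0 = -61/48; P1 = a_1 + q1*a_0 = 107/64; P2 = a_2 + q1*a_1 + q2*a_0 = -279/1024; P3 = a_3 + q1*a_2 + q2*a_1 = -135/4096.

The Pade approximant has numerator coefficients [-61/48, 107/64, -279/1024, -135/4096]; denominator coefficients [1, -3/2, 27/64].


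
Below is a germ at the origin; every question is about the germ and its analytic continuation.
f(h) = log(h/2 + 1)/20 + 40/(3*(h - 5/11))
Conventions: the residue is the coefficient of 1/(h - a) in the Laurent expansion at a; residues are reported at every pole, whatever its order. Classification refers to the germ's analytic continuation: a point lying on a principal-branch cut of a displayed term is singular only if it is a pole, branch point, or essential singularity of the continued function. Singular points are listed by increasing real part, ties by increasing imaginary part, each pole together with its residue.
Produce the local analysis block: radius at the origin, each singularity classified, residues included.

Radius of convergence at 0: 5/11.
At -2: a logarithmic branch point.
At 5/11: a pole of order 1; residue 40/3.

Denominator factor (h - 5/11): pole of order 1 at 5/11, modulus 5/11.
Branch term (1/20)*log(1 - h/(-2)): its argument vanishes at h = -2, a logarithmic branch point, modulus 2.
The radius of convergence is the smallest modulus among the singular points: 5/11.
The branch term is analytic at 5/11 and contributes nothing to the residue; only the rational part matters.
At the order-1 pole 5/11 set g(h) = (h - (5/11))*(rational part) = 40/3.
Simple pole: residue = g(a) at a = 5/11, which is 40/3.
List the singular points by increasing real part (a conjugate pair: the negative imaginary part first).


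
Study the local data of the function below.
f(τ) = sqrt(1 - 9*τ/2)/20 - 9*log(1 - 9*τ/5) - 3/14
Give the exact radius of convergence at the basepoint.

Branch term (-9)*log(1 - τ/(5/9)): its argument vanishes at τ = 5/9, a logarithmic branch point, modulus 5/9.
Branch term (1/20)*sqrt(1 - τ/(2/9)): its argument vanishes at τ = 2/9, a square-root branch point, modulus 2/9.
The radius of convergence is the smallest modulus among the singular points: 2/9.

The radius of convergence is 2/9.


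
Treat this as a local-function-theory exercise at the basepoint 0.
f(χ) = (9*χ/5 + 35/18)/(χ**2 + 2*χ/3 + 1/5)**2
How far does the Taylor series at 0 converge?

The radius of convergence is (1/5)*sqrt(5).

Denominator factor (χ**2 + 2*χ/3 + 1/5)^2: discriminant -16/45, complex-conjugate roots (-1/3) + ((2/15)*sqrt(5))*i and (-1/3) - ((2/15)*sqrt(5))*i; poles of order 2, moduli (1/5)*sqrt(5) and (1/5)*sqrt(5).
The radius of convergence is the smallest modulus among the singular points: (1/5)*sqrt(5).


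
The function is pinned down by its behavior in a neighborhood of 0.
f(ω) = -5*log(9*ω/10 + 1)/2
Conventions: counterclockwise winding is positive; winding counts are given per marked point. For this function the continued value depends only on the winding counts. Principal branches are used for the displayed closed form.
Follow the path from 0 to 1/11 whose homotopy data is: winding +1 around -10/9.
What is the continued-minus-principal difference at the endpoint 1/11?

The rational part is single-valued and drops out of the difference; each branch term changes only by its own monodromy.
(-5/2)*log(1 - ω/(-10/9)): each positive loop around -10/9 adds 2*pi*i to the log, so winding +1 contributes (-5/2)*(1)*2*pi*i = -(5)*pi*i.
Summing the contributions at ω = 1/11 gives -(5)*pi*i.

Continued minus principal equals -(5)*pi*i.


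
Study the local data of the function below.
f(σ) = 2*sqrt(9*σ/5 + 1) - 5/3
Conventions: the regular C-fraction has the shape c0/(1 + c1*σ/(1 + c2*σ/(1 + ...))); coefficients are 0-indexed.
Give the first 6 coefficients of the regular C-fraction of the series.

Taylor coefficients (expand at 0): a_0 = 1/3, a_1 = 9/5, a_2 = -81/100, a_3 = 729/1000, a_4 = -6561/8000, a_5 = 413343/400000.
c0 = a_0 = 1/3. Peel one level at a time: if S = 1 + c*σ/S' with S'(0) = 1, then c is the σ-coefficient of S and S' = c*σ/(S - 1).
S_1 = c0/f = 1 + (-27/5)*σ + (3159/100)*σ^2 + ...; c1 = -27/5.
S_2 = c1*σ/(S_1 - 1) = 1 + (117/20)*σ + (-81/400)*σ^2 + ...; c2 = 117/20.
S_3 = c2*σ/(S_2 - 1) = 1 + (9/260)*σ + (-81/2704)*σ^2 + ...; c3 = 9/260.
S_4 = c3*σ/(S_3 - 1) = 1 + (45/52)*σ + (-81/400)*σ^2 + ...; c4 = 45/52.
S_5 = c4*σ/(S_4 - 1) = 1 + (117/500)*σ + ...; c5 = 117/500.

The regular C-fraction coefficients are [1/3, -27/5, 117/20, 9/260, 45/52, 117/500].


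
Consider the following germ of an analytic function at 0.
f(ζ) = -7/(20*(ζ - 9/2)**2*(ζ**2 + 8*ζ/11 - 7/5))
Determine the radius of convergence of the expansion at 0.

The radius of convergence is -4/11 + (3/55)*sqrt(515).

Denominator factor (ζ**2 + 8*ζ/11 - 7/5): discriminant 3708/605, real irrational roots -4/11 + (3/55)*sqrt(515) and -4/11 - (3/55)*sqrt(515); poles of order 1, moduli -4/11 + (3/55)*sqrt(515) and 4/11 + (3/55)*sqrt(515).
Denominator factor (ζ - 9/2)^2: pole of order 2 at 9/2, modulus 9/2.
The radius of convergence is the smallest modulus among the singular points: -4/11 + (3/55)*sqrt(515).


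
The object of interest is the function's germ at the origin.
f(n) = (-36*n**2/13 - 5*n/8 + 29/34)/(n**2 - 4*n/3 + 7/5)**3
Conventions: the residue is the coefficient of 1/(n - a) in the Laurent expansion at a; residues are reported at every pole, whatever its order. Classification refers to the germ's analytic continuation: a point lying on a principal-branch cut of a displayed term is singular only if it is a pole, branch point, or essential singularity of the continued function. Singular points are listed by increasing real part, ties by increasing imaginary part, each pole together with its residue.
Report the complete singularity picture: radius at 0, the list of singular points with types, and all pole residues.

Radius of convergence at 0: (1/5)*sqrt(35).
At (2/3) - ((1/15)*sqrt(215))*i: a pole of order 3; residue -((628155/26152256)*sqrt(215))*i.
At (2/3) + ((1/15)*sqrt(215))*i: a pole of order 3; residue ((628155/26152256)*sqrt(215))*i.


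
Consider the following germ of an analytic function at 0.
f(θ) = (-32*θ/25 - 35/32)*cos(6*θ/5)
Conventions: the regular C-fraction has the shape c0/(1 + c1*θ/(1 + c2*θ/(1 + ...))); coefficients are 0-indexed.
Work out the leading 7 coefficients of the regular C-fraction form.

The regular C-fraction coefficients are [-35/32, -1024/875, 799913/448000, -315/512, -268800/799913, -583910912/699923875, 606743814713/510922048000].

Taylor coefficients (expand at 0): a_0 = -35/32, a_1 = -32/25, a_2 = 63/80, a_3 = 576/625, a_4 = -189/2000, a_5 = -1728/15625, a_6 = 567/125000.
c0 = a_0 = -35/32. Peel one level at a time: if S = 1 + c*θ/S' with S'(0) = 1, then c is the θ-coefficient of S and S' = c*θ/(S - 1).
S_1 = c0/f = 1 + (-1024/875)*θ + (1599826/765625)*θ^2 + ...; c1 = -1024/875.
S_2 = c1*θ/(S_1 - 1) = 1 + (799913/448000)*θ + (7199217/6553600)*θ^2 + ...; c2 = 799913/448000.
S_3 = c2*θ/(S_2 - 1) = 1 + (-315/512)*θ + (-165375/799913)*θ^2 + ...; c3 = -315/512.
S_4 = c3*θ/(S_3 - 1) = 1 + (-268800/799913)*θ + (-896887160832/3199304037845)*θ^2 + ...; c4 = -268800/799913.
S_5 = c4*θ/(S_4 - 1) = 1 + (-583910912/699923875)*θ + (606743814713/612433390625)*θ^2 + ...; c5 = -583910912/699923875.
S_6 = c5*θ/(S_5 - 1) = 1 + (606743814713/510922048000)*θ + ...; c6 = 606743814713/510922048000.


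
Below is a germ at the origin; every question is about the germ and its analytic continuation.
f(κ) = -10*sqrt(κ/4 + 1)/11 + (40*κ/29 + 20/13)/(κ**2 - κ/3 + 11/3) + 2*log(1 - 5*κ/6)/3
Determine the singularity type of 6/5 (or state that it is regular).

The point is a logarithmic branch point.

The term (2/3)*log(1 - κ/(6/5)) has argument 1 - 6/5/(6/5) = 0 at 6/5: a logarithmic (infinitely-sheeted) branch point; the remaining terms are analytic or single-valued there.


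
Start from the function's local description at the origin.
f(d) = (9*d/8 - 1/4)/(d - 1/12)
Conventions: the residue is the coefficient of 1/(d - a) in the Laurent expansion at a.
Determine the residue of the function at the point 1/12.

At the order-1 pole 1/12 set g(d) = (d - (1/12))*f(d) = 9*d/8 - 1/4.
Simple pole: residue = g(a) at a = 1/12, which is -5/32.

The residue is -5/32.


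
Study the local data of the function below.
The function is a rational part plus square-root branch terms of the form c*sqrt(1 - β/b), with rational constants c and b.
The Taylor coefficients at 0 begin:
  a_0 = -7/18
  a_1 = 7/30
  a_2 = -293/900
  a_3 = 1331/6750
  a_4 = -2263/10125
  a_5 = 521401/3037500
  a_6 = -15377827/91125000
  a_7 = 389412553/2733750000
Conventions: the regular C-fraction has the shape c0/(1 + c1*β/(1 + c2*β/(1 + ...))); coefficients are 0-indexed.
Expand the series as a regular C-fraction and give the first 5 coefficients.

The regular C-fraction coefficients are [-7/18, 3/5, 167/210, -48581/35070, 7740639/40565135].

Taylor coefficients (read off): a_0 = -7/18, a_1 = 7/30, a_2 = -293/900, a_3 = 1331/6750, a_4 = -2263/10125.
c0 = a_0 = -7/18. Peel one level at a time: if S = 1 + c*β/S' with S'(0) = 1, then c is the β-coefficient of S and S' = c*β/(S - 1).
S_1 = c0/f = 1 + (3/5)*β + (-167/350)*β^2 + ...; c1 = 3/5.
S_2 = c1*β/(S_1 - 1) = 1 + (167/210)*β + (48581/44100)*β^2 + ...; c2 = 167/210.
S_3 = c2*β/(S_2 - 1) = 1 + (-48581/35070)*β + (2580213/9761150)*β^2 + ...; c3 = -48581/35070.
S_4 = c3*β/(S_3 - 1) = 1 + (7740639/40565135)*β + ...; c4 = 7740639/40565135.


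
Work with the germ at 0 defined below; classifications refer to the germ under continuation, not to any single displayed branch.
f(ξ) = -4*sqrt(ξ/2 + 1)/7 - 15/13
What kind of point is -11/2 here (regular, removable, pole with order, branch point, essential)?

There is no denominator, hence no pole anywhere.
Branch term sqrt(1 - ξ/(-2)): argument at -11/2 is -7/4, nonzero, so -11/2 is not its branch point (a point on a principal cut is still regular for the continued germ).
So the germ continues analytically to -11/2.

The point is a regular point.


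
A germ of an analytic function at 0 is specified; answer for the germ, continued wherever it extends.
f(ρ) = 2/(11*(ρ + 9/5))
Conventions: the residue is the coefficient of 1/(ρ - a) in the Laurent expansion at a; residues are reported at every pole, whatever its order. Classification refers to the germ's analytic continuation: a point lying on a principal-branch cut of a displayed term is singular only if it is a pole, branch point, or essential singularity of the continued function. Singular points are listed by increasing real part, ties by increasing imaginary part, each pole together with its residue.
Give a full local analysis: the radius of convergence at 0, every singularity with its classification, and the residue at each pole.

Denominator factor (ρ + 9/5): pole of order 1 at -9/5, modulus 9/5.
The radius of convergence is the smallest modulus among the singular points: 9/5.
At the order-1 pole -9/5 set g(ρ) = (ρ - (-9/5))*f(ρ) = 2/11.
Simple pole: residue = g(a) at a = -9/5, which is 2/11.

Radius of convergence at 0: 9/5.
At -9/5: a pole of order 1; residue 2/11.


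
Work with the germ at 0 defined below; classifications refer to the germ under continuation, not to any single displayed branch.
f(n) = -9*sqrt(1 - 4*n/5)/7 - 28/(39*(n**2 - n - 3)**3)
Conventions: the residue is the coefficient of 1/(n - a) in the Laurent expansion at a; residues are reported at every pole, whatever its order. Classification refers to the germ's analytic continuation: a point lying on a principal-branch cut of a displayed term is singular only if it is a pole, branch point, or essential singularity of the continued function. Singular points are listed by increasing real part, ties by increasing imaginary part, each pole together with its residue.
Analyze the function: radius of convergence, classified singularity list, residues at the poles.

Radius of convergence at 0: 5/4.
At 1/2 - (1/2)*sqrt(13): a pole of order 3; residue (56/28561)*sqrt(13).
At 5/4: an algebraic (square-root) branch point.
At 1/2 + (1/2)*sqrt(13): a pole of order 3; residue -(56/28561)*sqrt(13).

Denominator factor (n**2 - n - 3)^3: discriminant 13, real irrational roots 1/2 + (1/2)*sqrt(13) and 1/2 - (1/2)*sqrt(13); poles of order 3, moduli 1/2 + (1/2)*sqrt(13) and -1/2 + (1/2)*sqrt(13).
Branch term (-9/7)*sqrt(1 - n/(5/4)): its argument vanishes at n = 5/4, a square-root branch point, modulus 5/4.
The radius of convergence is the smallest modulus among the singular points: 5/4.
The branch term is analytic at 1/2 - (1/2)*sqrt(13) and contributes nothing to the residue; only the rational part matters.
The factor n**2 - n - 3 splits as (n - a)(n - a') with a = 1/2 - (1/2)*sqrt(13), a' = 1/2 + (1/2)*sqrt(13). At the order-3 pole a set g(n) = (n - a)^3*(rational part) = [-28/39] / (n - a')^3.
Order-3 pole: residue = g''(a)/2; g''(1/2 - (1/2)*sqrt(13)) = (112/28561)*sqrt(13), so the residue is (56/28561)*sqrt(13).
The branch term is analytic at 1/2 + (1/2)*sqrt(13) and contributes nothing to the residue; only the rational part matters.
The factor n**2 - n - 3 splits as (n - a)(n - a') with a = 1/2 + (1/2)*sqrt(13), a' = 1/2 - (1/2)*sqrt(13). At the order-3 pole a set g(n) = (n - a)^3*(rational part) = [-28/39] / (n - a')^3.
Order-3 pole: residue = g''(a)/2; g''(1/2 + (1/2)*sqrt(13)) = -(112/28561)*sqrt(13), so the residue is -(56/28561)*sqrt(13).
List the singular points by increasing real part (a conjugate pair: the negative imaginary part first).


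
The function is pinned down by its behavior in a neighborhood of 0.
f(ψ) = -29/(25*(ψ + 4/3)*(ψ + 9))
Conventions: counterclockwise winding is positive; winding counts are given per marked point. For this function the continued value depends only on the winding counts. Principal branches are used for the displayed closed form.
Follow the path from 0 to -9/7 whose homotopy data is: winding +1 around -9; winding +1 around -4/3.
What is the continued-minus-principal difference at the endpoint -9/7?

Continued minus principal equals 0.

The function is rational, hence single-valued: continuing it around any pole returns the same value, so the difference is 0.


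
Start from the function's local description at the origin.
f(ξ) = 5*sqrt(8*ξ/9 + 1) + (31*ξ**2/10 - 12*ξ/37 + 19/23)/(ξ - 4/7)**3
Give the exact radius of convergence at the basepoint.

Denominator factor (ξ - 4/7)^3: pole of order 3 at 4/7, modulus 4/7.
Branch term (5)*sqrt(1 - ξ/(-9/8)): its argument vanishes at ξ = -9/8, a square-root branch point, modulus 9/8.
The radius of convergence is the smallest modulus among the singular points: 4/7.

The radius of convergence is 4/7.


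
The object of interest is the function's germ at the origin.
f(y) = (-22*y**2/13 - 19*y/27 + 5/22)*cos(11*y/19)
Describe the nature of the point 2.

There is no denominator, hence no pole anywhere.
The factor cos(11*y/19) is entire.
So the germ continues analytically to 2.

The point is a regular point.


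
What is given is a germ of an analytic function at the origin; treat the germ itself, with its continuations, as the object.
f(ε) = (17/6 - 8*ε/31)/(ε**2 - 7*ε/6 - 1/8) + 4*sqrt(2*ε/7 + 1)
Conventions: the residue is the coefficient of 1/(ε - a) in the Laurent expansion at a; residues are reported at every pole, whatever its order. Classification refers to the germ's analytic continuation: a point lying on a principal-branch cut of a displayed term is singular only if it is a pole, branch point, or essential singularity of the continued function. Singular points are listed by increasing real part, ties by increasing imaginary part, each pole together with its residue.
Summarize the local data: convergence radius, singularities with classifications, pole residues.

Denominator factor (ε**2 - 7*ε/6 - 1/8): discriminant 67/36, real irrational roots 7/12 + (1/12)*sqrt(67) and 7/12 - (1/12)*sqrt(67); poles of order 1, moduli 7/12 + (1/12)*sqrt(67) and -7/12 + (1/12)*sqrt(67).
Branch term (4)*sqrt(1 - ε/(-7/2)): its argument vanishes at ε = -7/2, a square-root branch point, modulus 7/2.
The radius of convergence is the smallest modulus among the singular points: -7/12 + (1/12)*sqrt(67).
The branch term is analytic at 7/12 - (1/12)*sqrt(67) and contributes nothing to the residue; only the rational part matters.
The factor ε**2 - 7*ε/6 - 1/8 splits as (ε - a)(ε - a') with a = 7/12 - (1/12)*sqrt(67), a' = 7/12 + (1/12)*sqrt(67). At the order-1 pole a set g(ε) = (ε - a)*(rational part) = [17/6 - 8*ε/31] / (ε - a').
Simple pole: residue = g(a) at a = 7/12 - (1/12)*sqrt(67), which is -4/31 - (499/2077)*sqrt(67).
The branch term is analytic at 7/12 + (1/12)*sqrt(67) and contributes nothing to the residue; only the rational part matters.
The factor ε**2 - 7*ε/6 - 1/8 splits as (ε - a)(ε - a') with a = 7/12 + (1/12)*sqrt(67), a' = 7/12 - (1/12)*sqrt(67). At the order-1 pole a set g(ε) = (ε - a)*(rational part) = [17/6 - 8*ε/31] / (ε - a').
Simple pole: residue = g(a) at a = 7/12 + (1/12)*sqrt(67), which is -4/31 + (499/2077)*sqrt(67).
List the singular points by increasing real part (a conjugate pair: the negative imaginary part first).

Radius of convergence at 0: -7/12 + (1/12)*sqrt(67).
At -7/2: an algebraic (square-root) branch point.
At 7/12 - (1/12)*sqrt(67): a pole of order 1; residue -4/31 - (499/2077)*sqrt(67).
At 7/12 + (1/12)*sqrt(67): a pole of order 1; residue -4/31 + (499/2077)*sqrt(67).


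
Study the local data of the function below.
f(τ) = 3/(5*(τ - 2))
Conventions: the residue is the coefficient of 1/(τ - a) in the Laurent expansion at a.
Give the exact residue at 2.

At the order-1 pole 2 set g(τ) = (τ - (2))*f(τ) = 3/5.
Simple pole: residue = g(a) at a = 2, which is 3/5.

The residue is 3/5.


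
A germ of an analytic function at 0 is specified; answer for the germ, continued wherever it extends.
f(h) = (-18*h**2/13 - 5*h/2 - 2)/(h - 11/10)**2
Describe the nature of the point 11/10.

The point is a pole of order 2.

The denominator factor h - 11/10 vanishes at 11/10 and appears to the power 2; the numerator there equals -8353/1300, nonzero, and no other factor vanishes.
Hence a pole whose order is the multiplicity, 2.


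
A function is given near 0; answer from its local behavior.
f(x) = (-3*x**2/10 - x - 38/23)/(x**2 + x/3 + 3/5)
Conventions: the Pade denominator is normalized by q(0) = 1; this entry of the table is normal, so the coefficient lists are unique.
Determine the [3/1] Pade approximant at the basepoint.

The Pade approximant has numerator coefficients [-190/69, 1142795/152421, 8774697/1930666, -26324091/1930666]; denominator coefficients [1, -1047292/377739].

Taylor coefficients needed (expand at 0): a_0 = -190/69, a_1 = -85/621, a_2 = 46561/11178, a_3 = -209855/100602, a_4 = -2618230/452709.
Write the denominator as Q(x) = 1 + q1*x. Requiring Q*f - P = O(x^5) with deg P <= 3 kills the coefficients of x^4..x^4 in Q*f:
  x^4: a_4 + q1*a_3 = 0, i.e. -2618230/452709 + (-209855/100602)*q1 = 0.
Solving this linear system: q1 = -1047292/377739.
The numerator is Q*f truncated at degree 3: P0 = a_0 = -190/69; P1 = a_1 + q1*a_0 = 1142795/152421; P2 = a_2 + q1*a_1 = 8774697/1930666; P3 = a_3 + q1*a_2 = -26324091/1930666.
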